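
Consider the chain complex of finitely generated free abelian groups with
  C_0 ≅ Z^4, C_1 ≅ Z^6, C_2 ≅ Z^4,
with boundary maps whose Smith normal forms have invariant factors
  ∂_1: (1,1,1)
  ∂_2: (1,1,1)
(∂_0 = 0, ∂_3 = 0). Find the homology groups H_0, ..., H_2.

H_0: b_0 = 4 − 0 − 3 = 1; torsion from ∂_1 factors > 1: none. So H_0 = Z.
H_1: b_1 = 6 − 3 − 3 = 0; torsion from ∂_2 factors > 1: none. So H_1 = 0.
H_2: b_2 = 4 − 3 − 0 = 1; torsion from ∂_3 factors > 1: none. So H_2 = Z.

H_0 = Z,  H_1 = 0,  H_2 = Z.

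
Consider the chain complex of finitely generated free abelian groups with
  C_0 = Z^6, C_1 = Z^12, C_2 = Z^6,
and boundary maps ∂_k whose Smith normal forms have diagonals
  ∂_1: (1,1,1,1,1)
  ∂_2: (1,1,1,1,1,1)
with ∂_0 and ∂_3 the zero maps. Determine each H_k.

H_0: b_0 = 6 − 0 − 5 = 1; torsion from ∂_1 factors > 1: none. So H_0 ≅ Z.
H_1: b_1 = 12 − 5 − 6 = 1; torsion from ∂_2 factors > 1: none. So H_1 ≅ Z.
H_2: b_2 = 6 − 6 − 0 = 0; torsion from ∂_3 factors > 1: none. So H_2 ≅ 0.

H_0 ≅ Z,  H_1 ≅ Z,  H_2 = 0.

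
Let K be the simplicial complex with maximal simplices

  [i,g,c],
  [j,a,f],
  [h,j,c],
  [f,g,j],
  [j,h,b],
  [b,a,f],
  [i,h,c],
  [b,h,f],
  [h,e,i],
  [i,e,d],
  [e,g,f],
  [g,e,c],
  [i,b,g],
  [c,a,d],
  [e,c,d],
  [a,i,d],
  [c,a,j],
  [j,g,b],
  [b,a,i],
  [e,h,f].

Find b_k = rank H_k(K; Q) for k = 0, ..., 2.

b_0 = 1, b_1 = 1, b_2 = 0.

Fix the vertex order a < b < c < d < e < f < g < h < i < j and write every simplex with vertices in increasing order. Then dim K = 2 and the simplices of K are:

  0-simplices (10): a, b, c, d, e, f, g, h, i, j
  1-simplices (30): ab, ac, ad, af, ai, aj, bf, bg, bh, bi, bj, cd, ce, cg, ch, ci, cj, de, di, ef, eg, eh, ei, fg, fh, fj, gi, gj, hi, hj
  2-simplices (20): abf, abi, acd, acj, adi, afj, bfh, bgi, bgj, bhj, cde, ceg, cgi, chi, chj, dei, efg, efh, ehi, fgj

Hence C_0 ≅ Z^10, C_1 ≅ Z^30, C_2 ≅ Z^20.

The boundary map ∂_1: C_1 → C_0 is given by ∂[p,q] = [q] − [p].
This gives a 10×30 integer matrix of rank 9; reducing to Smith normal form yields diagonal entries (1,1,1,1,1,1,1,1,1).

The boundary map ∂_2: C_2 → C_1 acts by ∂[p,q,r] = [q,r] − [p,r] + [p,q]. For instance
  ∂chj = hj − cj + ch,
  ∂chi = hi − ci + ch.
The resulting 30×20 matrix has rank 20, and its Smith normal form has invariant factors (1,1,1,1,1,1,1,1,1,1,1,1,1,1,1,1,1,1,1,2).

Reading off H_k = ker ∂_k / im ∂_{k+1}:

  H_0: rank C_0 − rank ∂_1 = 10 − 9 = 1, and the invariant factors of ∂_1 are all 1, so H_0 ≅ Z.
  H_1: rank ker ∂_1 − rank ∂_2 = (30 − 9) − 20 = 1, and ∂_2 has invariant factor 2 > 1, so H_1 ≅ Z × Z/2.
  H_2: rank ker ∂_2 − rank ∂_3 = (20 − 20) − 0 = 0, and there is no ∂_3, so H_2 ≅ 0.

(K is a triangulation of the Klein bottle.)

Hence the Betti numbers are b_0 = 1, b_1 = 1, b_2 = 0.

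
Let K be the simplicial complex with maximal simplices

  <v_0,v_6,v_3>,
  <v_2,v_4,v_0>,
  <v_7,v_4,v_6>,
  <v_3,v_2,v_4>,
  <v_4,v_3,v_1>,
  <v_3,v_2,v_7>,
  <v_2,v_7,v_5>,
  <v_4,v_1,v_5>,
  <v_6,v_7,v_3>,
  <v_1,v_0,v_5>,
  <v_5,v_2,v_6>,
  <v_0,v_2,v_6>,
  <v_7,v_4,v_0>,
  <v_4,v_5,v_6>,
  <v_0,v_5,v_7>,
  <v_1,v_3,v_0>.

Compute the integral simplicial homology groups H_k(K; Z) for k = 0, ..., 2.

H_0 ≅ Z,  H_1 ≅ Z^2,  H_2 ≅ Z.

Order the vertices as v_0 < v_1 < v_2 < v_3 < v_4 < v_5 < v_6 < v_7. Listing each simplex with vertices in this order, K has dimension 2 with simplices:

  0-simplices (8): [v_0], [v_1], [v_2], [v_3], [v_4], [v_5], [v_6], [v_7]
  1-simplices (24): (24 of them)
  2-simplices (16): (16 of them)

so the chain groups are C_0 ≅ Z^8, C_1 ≅ Z^24, C_2 ≅ Z^16.

Boundary ∂_1: C_1 → C_0 is given by ∂[p,q] = [q] − [p].
This gives a 8×24 integer matrix of rank 7; reducing to Smith normal form yields diagonal entries (1,1,1,1,1,1,1).

∂_2: C_2 → C_1 sends each 2-simplex [p,q,r] to [q,r] − [p,r] + [p,q]. For instance
  ∂[v_2,v_3,v_4] = [v_3,v_4] − [v_2,v_4] + [v_2,v_3],
  ∂[v_2,v_5,v_6] = [v_5,v_6] − [v_2,v_6] + [v_2,v_5].
This gives a 24×16 integer matrix of rank 15; reducing to Smith normal form yields diagonal entries (1,1,1,1,1,1,1,1,1,1,1,1,1,1,1).

From H_k ≅ ker(∂_k) / im(∂_{k+1}) we obtain:

  H_0: rank C_0 − rank ∂_1 = 8 − 7 = 1, and the invariant factors of ∂_1 are all 1, so H_0 = Z.
  H_1: rank ker ∂_1 − rank ∂_2 = (24 − 7) − 15 = 2, and the invariant factors of ∂_2 are all 1, so H_1 = Z^2.
  H_2: rank ker ∂_2 − rank ∂_3 = (16 − 15) − 0 = 1, and there is no ∂_3, so H_2 = Z.

As a check, the Euler characteristic is 8 − 24 + 16 = 0, which agrees with 1 − 2 + 1 = 0.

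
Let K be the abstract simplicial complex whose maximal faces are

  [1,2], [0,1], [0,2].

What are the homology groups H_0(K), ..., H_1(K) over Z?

H_0 ≅ Z,  H_1 ≅ Z.

Take the total order 0 < 1 < 2 on the vertex set. Then K (dimension 1) consists of the simplices:

  0-simplices (3): [0], [1], [2]
  1-simplices (3): [0,1], [0,2], [1,2]

Hence C_0 ≅ Z^3, C_1 ≅ Z^3.

Boundary ∂_1: C_1 → C_0 maps an edge to its endpoints' difference, ∂[p,q] = q − p. For instance
  ∂[0,1] = [1] − [0].
This gives a 3×3 integer matrix of rank 2; reducing to Smith normal form yields diagonal entries (1,1).

Computing H_k = (kernel of ∂_k) / (image of ∂_{k+1}):

  H_0: rank C_0 − rank ∂_1 = 3 − 2 = 1, and the invariant factors of ∂_1 are all 1, so H_0 = Z.
  H_1: rank ker ∂_1 − rank ∂_2 = (3 − 2) − 0 = 1, and there is no ∂_2, so H_1 = Z.

As a check, the Euler characteristic is 3 − 3 = 0, which agrees with 1 − 1 = 0.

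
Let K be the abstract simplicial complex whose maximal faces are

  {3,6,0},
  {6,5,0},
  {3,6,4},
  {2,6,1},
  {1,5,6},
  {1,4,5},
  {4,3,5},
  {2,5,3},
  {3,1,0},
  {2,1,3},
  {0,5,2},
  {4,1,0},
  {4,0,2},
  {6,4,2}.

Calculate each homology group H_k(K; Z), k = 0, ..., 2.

H_0 ≅ Z,  H_1 ≅ Z^2,  H_2 ≅ Z.

We work with the vertex ordering 0 < 1 < 2 < 3 < 4 < 5 < 6. The simplices of K, each written with vertices in increasing order, are:

  0-simplices (7): [0], [1], [2], [3], [4], [5], [6]
  1-simplices (21): [0,1], [0,2], [0,3], [0,4], [0,5], [0,6], [1,2], [1,3], [1,4], [1,5], [1,6], [2,3], [2,4], [2,5], [2,6], [3,4], [3,5], [3,6], [4,5], [4,6], [5,6]
  2-simplices (14): [0,1,3], [0,1,4], [0,2,4], [0,2,5], [0,3,6], [0,5,6], [1,2,3], [1,2,6], [1,4,5], [1,5,6], [2,3,5], [2,4,6], [3,4,5], [3,4,6]

giving chain groups C_0 ≅ Z^7, C_1 ≅ Z^21, C_2 ≅ Z^14.

Boundary ∂_1: C_1 → C_0 sends each edge [p,q] (with p < q) to q − p. For instance
  ∂[1,3] = [3] − [1].
As a 7×21 matrix over Z this has rank 6, with invariant factors (1,1,1,1,1,1).

Boundary ∂_2: C_2 → C_1 maps a triangle to the signed sum of its edges. For instance
  ∂[1,2,3] = [2,3] − [1,3] + [1,2],
  ∂[0,3,6] = [3,6] − [0,6] + [0,3].
This gives a 21×14 integer matrix of rank 13; reducing to Smith normal form yields diagonal entries (1,1,1,1,1,1,1,1,1,1,1,1,1).

From H_k ≅ ker(∂_k) / im(∂_{k+1}) we obtain:

  H_0: rank C_0 − rank ∂_1 = 7 − 6 = 1, and the invariant factors of ∂_1 are all 1, so H_0 ≅ Z.
  H_1: rank ker ∂_1 − rank ∂_2 = (21 − 6) − 13 = 2, and the invariant factors of ∂_2 are all 1, so H_1 ≅ Z^2.
  H_2: rank ker ∂_2 − rank ∂_3 = (14 − 13) − 0 = 1, and there is no ∂_3, so H_2 ≅ Z.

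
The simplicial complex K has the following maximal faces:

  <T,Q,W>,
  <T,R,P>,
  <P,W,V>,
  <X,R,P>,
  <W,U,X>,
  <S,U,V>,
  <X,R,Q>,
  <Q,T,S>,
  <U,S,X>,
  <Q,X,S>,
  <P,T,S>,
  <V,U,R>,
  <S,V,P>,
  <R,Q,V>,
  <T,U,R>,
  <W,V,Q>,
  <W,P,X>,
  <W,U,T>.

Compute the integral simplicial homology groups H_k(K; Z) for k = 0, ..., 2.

Take the total order P < Q < R < S < T < U < V < W < X on the vertex set. Then K (dimension 2) consists of the simplices:

  0-simplices (9): P, Q, R, S, T, U, V, W, X
  1-simplices (27): PR, PS, PT, PV, PW, PX, QR, QS, QT, QV, QW, QX, RT, RU, RV, RX, ST, SU, SV, SX, TU, TW, UV, UW, UX, VW, WX
  2-simplices (18): PRT, PRX, PST, PSV, PVW, PWX, QRV, QRX, QST, QSX, QTW, QVW, RTU, RUV, SUV, SUX, TUW, UWX

Hence C_0 ≅ Z^9, C_1 ≅ Z^27, C_2 ≅ Z^18.

The boundary map ∂_1: C_1 → C_0 is given by ∂[p,q] = [q] − [p]. For instance
  ∂UV = V − U.
As a 9×27 matrix over Z this has rank 8, with invariant factors (1,1,1,1,1,1,1,1).

The boundary map ∂_2: C_2 → C_1 acts by ∂[p,q,r] = [q,r] − [p,r] + [p,q]. For instance
  ∂RTU = TU − RU + RT,
  ∂QTW = TW − QW + QT.
The 27×18 boundary matrix has rank 17 and Smith normal form diag(1,1,1,1,1,1,1,1,1,1,1,1,1,1,1,1,1).

Computing H_k = (kernel of ∂_k) / (image of ∂_{k+1}):

  H_0: rank C_0 − rank ∂_1 = 9 − 8 = 1, and the invariant factors of ∂_1 are all 1, so H_0 ≅ Z.
  H_1: rank ker ∂_1 − rank ∂_2 = (27 − 8) − 17 = 2, and the invariant factors of ∂_2 are all 1, so H_1 ≅ Z^2.
  H_2: rank ker ∂_2 − rank ∂_3 = (18 − 17) − 0 = 1, and there is no ∂_3, so H_2 ≅ Z.

As a check, the Euler characteristic is 9 − 27 + 18 = 0, which agrees with 1 − 2 + 1 = 0.
(K is a triangulation of the torus T^2.)

H_0 = Z,  H_1 = Z^2,  H_2 = Z.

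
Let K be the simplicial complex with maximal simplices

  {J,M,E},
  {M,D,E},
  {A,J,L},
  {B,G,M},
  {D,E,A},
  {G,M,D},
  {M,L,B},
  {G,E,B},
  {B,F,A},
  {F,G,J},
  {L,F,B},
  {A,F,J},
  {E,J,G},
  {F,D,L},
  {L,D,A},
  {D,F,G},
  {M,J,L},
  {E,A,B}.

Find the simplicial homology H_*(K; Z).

Fix the vertex order A < B < D < E < F < G < J < L < M and write every simplex with vertices in increasing order. Then dim K = 2 and the simplices of K are:

  0-simplices (9): A, B, D, E, F, G, J, L, M
  1-simplices (27): AB, AD, AE, AF, AJ, AL, BE, BF, BG, BL, BM, DE, DF, DG, DL, DM, EG, EJ, EM, FG, FJ, FL, GJ, GM, JL, JM, LM
  2-simplices (18): ABE, ABF, ADE, ADL, AFJ, AJL, BEG, BFL, BGM, BLM, DEM, DFG, DFL, DGM, EGJ, EJM, FGJ, JLM

Hence C_0 ≅ Z^9, C_1 ≅ Z^27, C_2 ≅ Z^18.

Boundary ∂_1: C_1 → C_0 maps an edge to its endpoints' difference, ∂[p,q] = q − p.
The 9×27 boundary matrix has rank 8 and Smith normal form diag(1,1,1,1,1,1,1,1).

The boundary map ∂_2: C_2 → C_1 sends each 2-simplex [p,q,r] to [q,r] − [p,r] + [p,q]. For instance
  ∂BFL = FL − BL + BF,
  ∂DGM = GM − DM + DG.
The resulting 27×18 matrix has rank 18, and its Smith normal form has invariant factors (1,1,1,1,1,1,1,1,1,1,1,1,1,1,1,1,1,2).

Now H_k = ker ∂_k / im ∂_{k+1}, so:

  H_0: rank C_0 − rank ∂_1 = 9 − 8 = 1, and the invariant factors of ∂_1 are all 1, so H_0 = Z.
  H_1: rank ker ∂_1 − rank ∂_2 = (27 − 8) − 18 = 1, and ∂_2 has invariant factor 2 > 1, so H_1 = Z ⊕ Z/2Z.
  H_2: rank ker ∂_2 − rank ∂_3 = (18 − 18) − 0 = 0, and there is no ∂_3, so H_2 = 0.

H_0 = Z,  H_1 = Z ⊕ Z/2Z,  H_2 = 0.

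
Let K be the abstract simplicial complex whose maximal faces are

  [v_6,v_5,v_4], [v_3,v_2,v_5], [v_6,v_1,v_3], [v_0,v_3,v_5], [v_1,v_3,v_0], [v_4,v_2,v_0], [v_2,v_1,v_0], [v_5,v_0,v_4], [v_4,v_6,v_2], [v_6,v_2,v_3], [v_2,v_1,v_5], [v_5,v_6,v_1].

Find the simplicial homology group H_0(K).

H_0 = Z.

Take the total order v_0 < v_1 < v_2 < v_3 < v_4 < v_5 < v_6 on the vertex set. Then K (dimension 2) consists of the simplices:

  0-simplices (7): [v_0], [v_1], [v_2], [v_3], [v_4], [v_5], [v_6]
  1-simplices (18): (18 of them)
  2-simplices (12): (12 of them)

giving chain groups C_0 ≅ Z^7, C_1 ≅ Z^18, C_2 ≅ Z^12.

Boundary ∂_1: C_1 → C_0 maps an edge to its endpoints' difference, ∂[p,q] = q − p.
The resulting 7×18 matrix has rank 6, and its Smith normal form has invariant factors (1,1,1,1,1,1).

The boundary map ∂_2: C_2 → C_1 maps a triangle to the signed sum of its edges. For instance
  ∂[v_0,v_4,v_5] = [v_4,v_5] − [v_0,v_5] + [v_0,v_4],
  ∂[v_4,v_5,v_6] = [v_5,v_6] − [v_4,v_6] + [v_4,v_5].
The resulting 18×12 matrix has rank 12, and its Smith normal form has invariant factors (1,1,1,1,1,1,1,1,1,1,1,2).

Now H_k = ker ∂_k / im ∂_{k+1}, so:

  H_0: rank C_0 − rank ∂_1 = 7 − 6 = 1, and the invariant factors of ∂_1 are all 1, so H_0 = Z.

(K is a triangulation of the real projective plane RP^2.)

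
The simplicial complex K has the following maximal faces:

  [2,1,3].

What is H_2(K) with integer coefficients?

H_2 = 0.

Fix the vertex order 1 < 2 < 3 and write every simplex with vertices in increasing order. Then dim K = 2 and the simplices of K are:

  0-simplices (3): [1], [2], [3]
  1-simplices (3): [1,2], [1,3], [2,3]
  2-simplices (1): [1,2,3]

Hence C_0 ≅ Z^3, C_1 ≅ Z^3, C_2 ≅ Z^1.

Boundary ∂_1: C_1 → C_0 is given by ∂[p,q] = [q] − [p].
The 3×3 boundary matrix has rank 2 and Smith normal form diag(1,1).

The boundary map ∂_2: C_2 → C_1 maps a triangle to the signed sum of its edges. For instance
  ∂[1,2,3] = [2,3] − [1,3] + [1,2].
The 3×1 boundary matrix has rank 1 and Smith normal form diag(1).

From H_k ≅ ker(∂_k) / im(∂_{k+1}) we obtain:

  H_2: rank ker ∂_2 − rank ∂_3 = (1 − 1) − 0 = 0, and there is no ∂_3, so H_2 ≅ 0.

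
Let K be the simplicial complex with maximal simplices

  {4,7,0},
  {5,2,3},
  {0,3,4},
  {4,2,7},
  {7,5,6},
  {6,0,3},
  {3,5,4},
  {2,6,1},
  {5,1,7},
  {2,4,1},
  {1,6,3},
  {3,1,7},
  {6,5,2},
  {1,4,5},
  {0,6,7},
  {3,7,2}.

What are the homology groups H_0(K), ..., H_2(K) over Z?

Fix the vertex order 0 < 1 < 2 < 3 < 4 < 5 < 6 < 7 and write every simplex with vertices in increasing order. Then dim K = 2 and the simplices of K are:

  0-simplices (8): [0], [1], [2], [3], [4], [5], [6], [7]
  1-simplices (24): (24 of them)
  2-simplices (16): [0,3,4], [0,3,6], [0,4,7], [0,6,7], [1,2,4], [1,2,6], [1,3,6], [1,3,7], [1,4,5], [1,5,7], [2,3,5], [2,3,7], [2,4,7], [2,5,6], [3,4,5], [5,6,7]

so the chain groups are C_0 ≅ Z^8, C_1 ≅ Z^24, C_2 ≅ Z^16.

∂_1: C_1 → C_0 sends each edge [p,q] (with p < q) to q − p. For instance
  ∂[5,6] = [6] − [5].
As a 8×24 matrix over Z this has rank 7, with invariant factors (1,1,1,1,1,1,1).

∂_2: C_2 → C_1 maps a triangle to the signed sum of its edges. For instance
  ∂[1,4,5] = [4,5] − [1,5] + [1,4],
  ∂[0,3,6] = [3,6] − [0,6] + [0,3].
This gives a 24×16 integer matrix of rank 15; reducing to Smith normal form yields diagonal entries (1,1,1,1,1,1,1,1,1,1,1,1,1,1,1).

Now H_k = ker ∂_k / im ∂_{k+1}, so:

  H_0: rank C_0 − rank ∂_1 = 8 − 7 = 1, and the invariant factors of ∂_1 are all 1, so H_0 ≅ Z.
  H_1: rank ker ∂_1 − rank ∂_2 = (24 − 7) − 15 = 2, and the invariant factors of ∂_2 are all 1, so H_1 ≅ Z^2.
  H_2: rank ker ∂_2 − rank ∂_3 = (16 − 15) − 0 = 1, and there is no ∂_3, so H_2 ≅ Z.

H_0 = Z,  H_1 = Z^2,  H_2 = Z.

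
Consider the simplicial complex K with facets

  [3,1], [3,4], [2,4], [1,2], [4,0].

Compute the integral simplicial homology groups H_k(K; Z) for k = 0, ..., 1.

We work with the vertex ordering 0 < 1 < 2 < 3 < 4. The simplices of K, each written with vertices in increasing order, are:

  0-simplices (5): [0], [1], [2], [3], [4]
  1-simplices (5): [0,4], [1,2], [1,3], [2,4], [3,4]

Hence C_0 ≅ Z^5, C_1 ≅ Z^5.

The boundary map ∂_1: C_1 → C_0 is given by ∂[p,q] = [q] − [p].
The resulting 5×5 matrix has rank 4, and its Smith normal form has invariant factors (1,1,1,1).

Computing H_k = (kernel of ∂_k) / (image of ∂_{k+1}):

  H_0: rank C_0 − rank ∂_1 = 5 − 4 = 1, and the invariant factors of ∂_1 are all 1, so H_0 = Z.
  H_1: rank ker ∂_1 − rank ∂_2 = (5 − 4) − 0 = 1, and there is no ∂_2, so H_1 = Z.

As a check, the Euler characteristic is 5 − 5 = 0, which agrees with 1 − 1 = 0.

H_0 = Z,  H_1 = Z.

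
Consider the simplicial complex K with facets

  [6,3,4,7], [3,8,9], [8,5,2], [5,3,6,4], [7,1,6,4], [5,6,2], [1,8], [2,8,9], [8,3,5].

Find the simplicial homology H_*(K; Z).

H_0 = Z,  H_1 = Z,  H_2 = 0,  H_3 = 0.

Order the vertices as 1 < 2 < 3 < 4 < 5 < 6 < 7 < 8 < 9. Listing each simplex with vertices in this order, K has dimension 3 with simplices:

  0-simplices (9): [1], [2], [3], [4], [5], [6], [7], [8], [9]
  1-simplices (21): [1,4], [1,6], [1,7], [1,8], [2,5], [2,6], [2,8], [2,9], [3,4], [3,5], [3,6], [3,7], [3,8], [3,9], [4,5], [4,6], [4,7], [5,6], [5,8], [6,7], [8,9]
  2-simplices (15): [1,4,6], [1,4,7], [1,6,7], [2,5,6], [2,5,8], [2,8,9], [3,4,5], [3,4,6], [3,4,7], [3,5,6], [3,5,8], [3,6,7], [3,8,9], [4,5,6], [4,6,7]
  3-simplices (3): [1,4,6,7], [3,4,5,6], [3,4,6,7]

so the chain groups are C_0 ≅ Z^9, C_1 ≅ Z^21, C_2 ≅ Z^15, C_3 ≅ Z^3.

The boundary map ∂_1: C_1 → C_0 maps an edge to its endpoints' difference, ∂[p,q] = q − p. For instance
  ∂[3,5] = [5] − [3].
The resulting 9×21 matrix has rank 8, and its Smith normal form has invariant factors (1,1,1,1,1,1,1,1).

The boundary map ∂_2: C_2 → C_1 sends each 2-simplex [p,q,r] to [q,r] − [p,r] + [p,q]. For instance
  ∂[1,4,6] = [4,6] − [1,6] + [1,4],
  ∂[3,5,6] = [5,6] − [3,6] + [3,5].
The 21×15 boundary matrix has rank 12 and Smith normal form diag(1,1,1,1,1,1,1,1,1,1,1,1).

The boundary map ∂_3: C_3 → C_2 sends each 3-simplex σ to the alternating sum Σ_i (−1)^i (σ with its i-th vertex removed). For instance
  ∂[1,4,6,7] = [4,6,7] − [1,6,7] + [1,4,7] − [1,4,6],
  ∂[3,4,5,6] = [4,5,6] − [3,5,6] + [3,4,6] − [3,4,5].
This gives a 15×3 integer matrix of rank 3; reducing to Smith normal form yields diagonal entries (1,1,1).

Reading off H_k = ker ∂_k / im ∂_{k+1}:

  H_0: rank C_0 − rank ∂_1 = 9 − 8 = 1, and the invariant factors of ∂_1 are all 1, so H_0 ≅ Z.
  H_1: rank ker ∂_1 − rank ∂_2 = (21 − 8) − 12 = 1, and the invariant factors of ∂_2 are all 1, so H_1 ≅ Z.
  H_2: rank ker ∂_2 − rank ∂_3 = (15 − 12) − 3 = 0, and the invariant factors of ∂_3 are all 1, so H_2 ≅ 0.
  H_3: rank ker ∂_3 − rank ∂_4 = (3 − 3) − 0 = 0, and there is no ∂_4, so H_3 ≅ 0.

As a check, the Euler characteristic is 9 − 21 + 15 − 3 = 0, which agrees with 1 − 1 + 0 − 0 = 0.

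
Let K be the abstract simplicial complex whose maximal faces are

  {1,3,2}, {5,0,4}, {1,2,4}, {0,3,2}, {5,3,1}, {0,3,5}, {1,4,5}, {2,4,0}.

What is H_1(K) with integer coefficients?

H_1 ≅ 0.

We work with the vertex ordering 0 < 1 < 2 < 3 < 4 < 5. The simplices of K, each written with vertices in increasing order, are:

  0-simplices (6): [0], [1], [2], [3], [4], [5]
  1-simplices (12): [0,2], [0,3], [0,4], [0,5], [1,2], [1,3], [1,4], [1,5], [2,3], [2,4], [3,5], [4,5]
  2-simplices (8): [0,2,3], [0,2,4], [0,3,5], [0,4,5], [1,2,3], [1,2,4], [1,3,5], [1,4,5]

Hence C_0 ≅ Z^6, C_1 ≅ Z^12, C_2 ≅ Z^8.

The boundary map ∂_1: C_1 → C_0 sends each edge [p,q] (with p < q) to q − p. For instance
  ∂[0,4] = [4] − [0].
The resulting 6×12 matrix has rank 5, and its Smith normal form has invariant factors (1,1,1,1,1).

The boundary map ∂_2: C_2 → C_1 acts by ∂[p,q,r] = [q,r] − [p,r] + [p,q]. For instance
  ∂[1,3,5] = [3,5] − [1,5] + [1,3],
  ∂[0,3,5] = [3,5] − [0,5] + [0,3].
As a 12×8 matrix over Z this has rank 7, with invariant factors (1,1,1,1,1,1,1).

From H_k ≅ ker(∂_k) / im(∂_{k+1}) we obtain:

  H_1: rank ker ∂_1 − rank ∂_2 = (12 − 5) − 7 = 0, and the invariant factors of ∂_2 are all 1, so H_1 ≅ 0.

(K is a triangulation of the 2-sphere S^2.)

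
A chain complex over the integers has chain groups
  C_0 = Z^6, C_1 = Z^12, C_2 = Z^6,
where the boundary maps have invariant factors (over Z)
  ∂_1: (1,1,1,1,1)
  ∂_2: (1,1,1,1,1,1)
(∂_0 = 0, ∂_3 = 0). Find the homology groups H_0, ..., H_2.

H_0 = Z,  H_1 = Z,  H_2 = 0.

H_0: b_0 = 6 − 0 − 5 = 1; torsion from ∂_1 factors > 1: none. So H_0 = Z.
H_1: b_1 = 12 − 5 − 6 = 1; torsion from ∂_2 factors > 1: none. So H_1 = Z.
H_2: b_2 = 6 − 6 − 0 = 0; torsion from ∂_3 factors > 1: none. So H_2 = 0.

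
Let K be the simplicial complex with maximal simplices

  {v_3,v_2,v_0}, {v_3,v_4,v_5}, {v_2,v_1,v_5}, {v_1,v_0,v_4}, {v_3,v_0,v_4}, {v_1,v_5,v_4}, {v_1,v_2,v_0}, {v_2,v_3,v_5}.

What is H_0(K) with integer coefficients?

Order the vertices as v_0 < v_1 < v_2 < v_3 < v_4 < v_5. Listing each simplex with vertices in this order, K has dimension 2 with simplices:

  0-simplices (6): [v_0], [v_1], [v_2], [v_3], [v_4], [v_5]
  1-simplices (12): [v_0,v_1], [v_0,v_2], [v_0,v_3], [v_0,v_4], [v_1,v_2], [v_1,v_4], [v_1,v_5], [v_2,v_3], [v_2,v_5], [v_3,v_4], [v_3,v_5], [v_4,v_5]
  2-simplices (8): [v_0,v_1,v_2], [v_0,v_1,v_4], [v_0,v_2,v_3], [v_0,v_3,v_4], [v_1,v_2,v_5], [v_1,v_4,v_5], [v_2,v_3,v_5], [v_3,v_4,v_5]

so the chain groups are C_0 ≅ Z^6, C_1 ≅ Z^12, C_2 ≅ Z^8.

Boundary ∂_1: C_1 → C_0 sends each edge [p,q] (with p < q) to q − p. For instance
  ∂[v_3,v_4] = [v_4] − [v_3].
The 6×12 boundary matrix has rank 5 and Smith normal form diag(1,1,1,1,1).

The boundary map ∂_2: C_2 → C_1 maps a triangle to the signed sum of its edges. For instance
  ∂[v_0,v_3,v_4] = [v_3,v_4] − [v_0,v_4] + [v_0,v_3],
  ∂[v_0,v_1,v_2] = [v_1,v_2] − [v_0,v_2] + [v_0,v_1].
The 12×8 boundary matrix has rank 7 and Smith normal form diag(1,1,1,1,1,1,1).

Now H_k = ker ∂_k / im ∂_{k+1}, so:

  H_0: rank C_0 − rank ∂_1 = 6 − 5 = 1, and the invariant factors of ∂_1 are all 1, so H_0 = Z.

H_0 = Z.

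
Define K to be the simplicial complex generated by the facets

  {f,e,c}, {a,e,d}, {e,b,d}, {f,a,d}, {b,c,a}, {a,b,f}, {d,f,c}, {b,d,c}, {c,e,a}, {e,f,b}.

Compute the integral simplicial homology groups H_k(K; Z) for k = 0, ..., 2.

Fix the vertex order a < b < c < d < e < f and write every simplex with vertices in increasing order. Then dim K = 2 and the simplices of K are:

  0-simplices (6): a, b, c, d, e, f
  1-simplices (15): ab, ac, ad, ae, af, bc, bd, be, bf, cd, ce, cf, de, df, ef
  2-simplices (10): abc, abf, ace, ade, adf, bcd, bde, bef, cdf, cef

so the chain groups are C_0 ≅ Z^6, C_1 ≅ Z^15, C_2 ≅ Z^10.

∂_1: C_1 → C_0 is given by ∂[p,q] = [q] − [p]. For instance
  ∂de = e − d.
As a 6×15 matrix over Z this has rank 5, with invariant factors (1,1,1,1,1).

∂_2: C_2 → C_1 acts by ∂[p,q,r] = [q,r] − [p,r] + [p,q]. For instance
  ∂ade = de − ae + ad,
  ∂adf = df − af + ad.
The resulting 15×10 matrix has rank 10, and its Smith normal form has invariant factors (1,1,1,1,1,1,1,1,1,2).

Computing H_k = (kernel of ∂_k) / (image of ∂_{k+1}):

  H_0: rank C_0 − rank ∂_1 = 6 − 5 = 1, and the invariant factors of ∂_1 are all 1, so H_0 ≅ Z.
  H_1: rank ker ∂_1 − rank ∂_2 = (15 − 5) − 10 = 0, and ∂_2 has invariant factor 2 > 1, so H_1 ≅ Z/2Z.
  H_2: rank ker ∂_2 − rank ∂_3 = (10 − 10) − 0 = 0, and there is no ∂_3, so H_2 ≅ 0.

As a check, the Euler characteristic is 6 − 15 + 10 = 1, which agrees with 1 − 0 + 0 = 1.

H_0 = Z,  H_1 = Z/2Z,  H_2 = 0.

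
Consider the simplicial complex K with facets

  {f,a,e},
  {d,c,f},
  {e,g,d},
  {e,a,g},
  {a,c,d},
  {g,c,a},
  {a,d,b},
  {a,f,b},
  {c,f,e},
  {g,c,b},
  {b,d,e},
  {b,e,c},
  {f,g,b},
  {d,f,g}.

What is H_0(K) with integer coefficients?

Fix the vertex order a < b < c < d < e < f < g and write every simplex with vertices in increasing order. Then dim K = 2 and the simplices of K are:

  0-simplices (7): a, b, c, d, e, f, g
  1-simplices (21): ab, ac, ad, ae, af, ag, bc, bd, be, bf, bg, cd, ce, cf, cg, de, df, dg, ef, eg, fg
  2-simplices (14): abd, abf, acd, acg, aef, aeg, bce, bcg, bde, bfg, cdf, cef, deg, dfg

giving chain groups C_0 ≅ Z^7, C_1 ≅ Z^21, C_2 ≅ Z^14.

Boundary ∂_1: C_1 → C_0 sends each edge [p,q] (with p < q) to q − p. For instance
  ∂af = f − a.
The resulting 7×21 matrix has rank 6, and its Smith normal form has invariant factors (1,1,1,1,1,1).

The boundary map ∂_2: C_2 → C_1 acts by ∂[p,q,r] = [q,r] − [p,r] + [p,q]. For instance
  ∂acd = cd − ad + ac,
  ∂bce = ce − be + bc.
The 21×14 boundary matrix has rank 13 and Smith normal form diag(1,1,1,1,1,1,1,1,1,1,1,1,1).

Reading off H_k = ker ∂_k / im ∂_{k+1}:

  H_0: rank C_0 − rank ∂_1 = 7 − 6 = 1, and the invariant factors of ∂_1 are all 1, so H_0 = Z.

H_0 ≅ Z.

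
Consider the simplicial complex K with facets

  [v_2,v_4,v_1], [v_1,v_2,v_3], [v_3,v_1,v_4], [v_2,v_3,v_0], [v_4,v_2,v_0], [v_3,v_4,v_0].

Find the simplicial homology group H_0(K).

H_0 = Z.

Take the total order v_0 < v_1 < v_2 < v_3 < v_4 on the vertex set. Then K (dimension 2) consists of the simplices:

  0-simplices (5): [v_0], [v_1], [v_2], [v_3], [v_4]
  1-simplices (9): [v_0,v_2], [v_0,v_3], [v_0,v_4], [v_1,v_2], [v_1,v_3], [v_1,v_4], [v_2,v_3], [v_2,v_4], [v_3,v_4]
  2-simplices (6): [v_0,v_2,v_3], [v_0,v_2,v_4], [v_0,v_3,v_4], [v_1,v_2,v_3], [v_1,v_2,v_4], [v_1,v_3,v_4]

giving chain groups C_0 ≅ Z^5, C_1 ≅ Z^9, C_2 ≅ Z^6.

The boundary map ∂_1: C_1 → C_0 maps an edge to its endpoints' difference, ∂[p,q] = q − p.
This gives a 5×9 integer matrix of rank 4; reducing to Smith normal form yields diagonal entries (1,1,1,1).

Boundary ∂_2: C_2 → C_1 acts by ∂[p,q,r] = [q,r] − [p,r] + [p,q]. For instance
  ∂[v_1,v_2,v_4] = [v_2,v_4] − [v_1,v_4] + [v_1,v_2],
  ∂[v_1,v_2,v_3] = [v_2,v_3] − [v_1,v_3] + [v_1,v_2].
The 9×6 boundary matrix has rank 5 and Smith normal form diag(1,1,1,1,1).

Computing H_k = (kernel of ∂_k) / (image of ∂_{k+1}):

  H_0: rank C_0 − rank ∂_1 = 5 − 4 = 1, and the invariant factors of ∂_1 are all 1, so H_0 = Z.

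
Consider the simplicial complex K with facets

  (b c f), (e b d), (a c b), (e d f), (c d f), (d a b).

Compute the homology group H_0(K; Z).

Take the total order a < b < c < d < e < f on the vertex set. Then K (dimension 2) consists of the simplices:

  0-simplices (6): a, b, c, d, e, f
  1-simplices (12): ab, ac, ad, bc, bd, be, bf, cd, cf, de, df, ef
  2-simplices (6): abc, abd, bcf, bde, cdf, def

giving chain groups C_0 ≅ Z^6, C_1 ≅ Z^12, C_2 ≅ Z^6.

The boundary map ∂_1: C_1 → C_0 maps an edge to its endpoints' difference, ∂[p,q] = q − p. For instance
  ∂ab = b − a.
This gives a 6×12 integer matrix of rank 5; reducing to Smith normal form yields diagonal entries (1,1,1,1,1).

The boundary map ∂_2: C_2 → C_1 acts by ∂[p,q,r] = [q,r] − [p,r] + [p,q]. For instance
  ∂cdf = df − cf + cd,
  ∂abd = bd − ad + ab.
This gives a 12×6 integer matrix of rank 6; reducing to Smith normal form yields diagonal entries (1,1,1,1,1,1).

Computing H_k = (kernel of ∂_k) / (image of ∂_{k+1}):

  H_0: rank C_0 − rank ∂_1 = 6 − 5 = 1, and the invariant factors of ∂_1 are all 1, so H_0 = Z.

H_0 ≅ Z.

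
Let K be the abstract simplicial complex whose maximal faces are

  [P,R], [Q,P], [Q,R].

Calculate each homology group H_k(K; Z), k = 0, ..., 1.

H_0 = Z,  H_1 = Z.

K has 3 vertices, 3 edges.
rank ∂_0 = 0, rank ∂_1 = 2 ⇒ b_0 = 3 − 0 − 2 = 1; all invariant factors of ∂_1 are 1 so no torsion. So H_0 = Z.
rank ∂_1 = 2, rank ∂_2 = 0 ⇒ b_1 = 3 − 2 − 0 = 1. So H_1 = Z.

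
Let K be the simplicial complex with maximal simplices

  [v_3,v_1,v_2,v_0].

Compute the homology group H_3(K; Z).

Order the vertices as v_0 < v_1 < v_2 < v_3. Listing each simplex with vertices in this order, K has dimension 3 with simplices:

  0-simplices (4): [v_0], [v_1], [v_2], [v_3]
  1-simplices (6): [v_0,v_1], [v_0,v_2], [v_0,v_3], [v_1,v_2], [v_1,v_3], [v_2,v_3]
  2-simplices (4): [v_0,v_1,v_2], [v_0,v_1,v_3], [v_0,v_2,v_3], [v_1,v_2,v_3]
  3-simplices (1): [v_0,v_1,v_2,v_3]

so the chain groups are C_0 ≅ Z^4, C_1 ≅ Z^6, C_2 ≅ Z^4, C_3 ≅ Z^1.

∂_1: C_1 → C_0 sends each edge [p,q] (with p < q) to q − p. For instance
  ∂[v_1,v_2] = [v_2] − [v_1].
The 4×6 boundary matrix has rank 3 and Smith normal form diag(1,1,1).

The boundary map ∂_2: C_2 → C_1 acts by ∂[p,q,r] = [q,r] − [p,r] + [p,q]. For instance
  ∂[v_0,v_2,v_3] = [v_2,v_3] − [v_0,v_3] + [v_0,v_2],
  ∂[v_0,v_1,v_3] = [v_1,v_3] − [v_0,v_3] + [v_0,v_1].
The 6×4 boundary matrix has rank 3 and Smith normal form diag(1,1,1).

Boundary ∂_3: C_3 → C_2 sends each 3-simplex σ to the alternating sum Σ_i (−1)^i (σ with its i-th vertex removed). For instance
  ∂[v_0,v_1,v_2,v_3] = [v_1,v_2,v_3] − [v_0,v_2,v_3] + [v_0,v_1,v_3] − [v_0,v_1,v_2].
The 4×1 boundary matrix has rank 1 and Smith normal form diag(1).

Reading off H_k = ker ∂_k / im ∂_{k+1}:

  H_3: rank ker ∂_3 − rank ∂_4 = (1 − 1) − 0 = 0, and there is no ∂_4, so H_3 ≅ 0.

(K is a triangulation of the 3-simplex.)

H_3 = 0.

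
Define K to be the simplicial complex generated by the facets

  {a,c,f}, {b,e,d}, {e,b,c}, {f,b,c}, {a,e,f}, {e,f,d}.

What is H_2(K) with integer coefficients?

H_2 ≅ 0.

Take the total order a < b < c < d < e < f on the vertex set. Then K (dimension 2) consists of the simplices:

  0-simplices (6): a, b, c, d, e, f
  1-simplices (12): ac, ae, af, bc, bd, be, bf, ce, cf, de, df, ef
  2-simplices (6): acf, aef, bce, bcf, bde, def

giving chain groups C_0 ≅ Z^6, C_1 ≅ Z^12, C_2 ≅ Z^6.

The boundary map ∂_1: C_1 → C_0 maps an edge to its endpoints' difference, ∂[p,q] = q − p.
As a 6×12 matrix over Z this has rank 5, with invariant factors (1,1,1,1,1).

The boundary map ∂_2: C_2 → C_1 maps a triangle to the signed sum of its edges. For instance
  ∂def = ef − df + de,
  ∂aef = ef − af + ae.
The 12×6 boundary matrix has rank 6 and Smith normal form diag(1,1,1,1,1,1).

Computing H_k = (kernel of ∂_k) / (image of ∂_{k+1}):

  H_2: rank ker ∂_2 − rank ∂_3 = (6 − 6) − 0 = 0, and there is no ∂_3, so H_2 = 0.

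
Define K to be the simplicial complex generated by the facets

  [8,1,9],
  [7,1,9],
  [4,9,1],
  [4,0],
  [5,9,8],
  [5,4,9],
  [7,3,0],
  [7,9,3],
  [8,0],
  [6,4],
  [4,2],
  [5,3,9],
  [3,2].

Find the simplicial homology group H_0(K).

H_0 ≅ Z.

Order the vertices as 0 < 1 < 2 < 3 < 4 < 5 < 6 < 7 < 8 < 9. Listing each simplex with vertices in this order, K has dimension 2 with simplices:

  0-simplices (10): [0], [1], [2], [3], [4], [5], [6], [7], [8], [9]
  1-simplices (20): [0,3], [0,4], [0,7], [0,8], [1,4], [1,7], [1,8], [1,9], [2,3], [2,4], [3,5], [3,7], [3,9], [4,5], [4,6], [4,9], [5,8], [5,9], [7,9], [8,9]
  2-simplices (8): [0,3,7], [1,4,9], [1,7,9], [1,8,9], [3,5,9], [3,7,9], [4,5,9], [5,8,9]

giving chain groups C_0 ≅ Z^10, C_1 ≅ Z^20, C_2 ≅ Z^8.

The boundary map ∂_1: C_1 → C_0 maps an edge to its endpoints' difference, ∂[p,q] = q − p. For instance
  ∂[4,5] = [5] − [4].
This gives a 10×20 integer matrix of rank 9; reducing to Smith normal form yields diagonal entries (1,1,1,1,1,1,1,1,1).

Boundary ∂_2: C_2 → C_1 sends each 2-simplex [p,q,r] to [q,r] − [p,r] + [p,q]. For instance
  ∂[0,3,7] = [3,7] − [0,7] + [0,3],
  ∂[3,7,9] = [7,9] − [3,9] + [3,7].
This gives a 20×8 integer matrix of rank 8; reducing to Smith normal form yields diagonal entries (1,1,1,1,1,1,1,1).

Now H_k = ker ∂_k / im ∂_{k+1}, so:

  H_0: rank C_0 − rank ∂_1 = 10 − 9 = 1, and the invariant factors of ∂_1 are all 1, so H_0 = Z.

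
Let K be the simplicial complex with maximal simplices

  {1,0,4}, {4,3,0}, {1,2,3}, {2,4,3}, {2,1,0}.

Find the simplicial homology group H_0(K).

We work with the vertex ordering 0 < 1 < 2 < 3 < 4. The simplices of K, each written with vertices in increasing order, are:

  0-simplices (5): [0], [1], [2], [3], [4]
  1-simplices (10): [0,1], [0,2], [0,3], [0,4], [1,2], [1,3], [1,4], [2,3], [2,4], [3,4]
  2-simplices (5): [0,1,2], [0,1,4], [0,3,4], [1,2,3], [2,3,4]

giving chain groups C_0 ≅ Z^5, C_1 ≅ Z^10, C_2 ≅ Z^5.

Boundary ∂_1: C_1 → C_0 maps an edge to its endpoints' difference, ∂[p,q] = q − p. For instance
  ∂[0,4] = [4] − [0].
The 5×10 boundary matrix has rank 4 and Smith normal form diag(1,1,1,1).

∂_2: C_2 → C_1 sends each 2-simplex [p,q,r] to [q,r] − [p,r] + [p,q]. For instance
  ∂[0,1,2] = [1,2] − [0,2] + [0,1],
  ∂[2,3,4] = [3,4] − [2,4] + [2,3].
The resulting 10×5 matrix has rank 5, and its Smith normal form has invariant factors (1,1,1,1,1).

Now H_k = ker ∂_k / im ∂_{k+1}, so:

  H_0: rank C_0 − rank ∂_1 = 5 − 4 = 1, and the invariant factors of ∂_1 are all 1, so H_0 ≅ Z.

(K is a triangulation of the Möbius band.)

H_0 = Z.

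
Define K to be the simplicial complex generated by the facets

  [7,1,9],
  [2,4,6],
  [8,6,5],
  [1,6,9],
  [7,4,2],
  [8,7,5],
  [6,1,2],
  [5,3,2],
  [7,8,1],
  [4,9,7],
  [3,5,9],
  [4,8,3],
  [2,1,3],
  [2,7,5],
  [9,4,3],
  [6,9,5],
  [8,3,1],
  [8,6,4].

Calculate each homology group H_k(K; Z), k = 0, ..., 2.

H_0 = Z,  H_1 = Z^2,  H_2 = Z.

Fix the vertex order 1 < 2 < 3 < 4 < 5 < 6 < 7 < 8 < 9 and write every simplex with vertices in increasing order. Then dim K = 2 and the simplices of K are:

  0-simplices (9): [1], [2], [3], [4], [5], [6], [7], [8], [9]
  1-simplices (27): (27 of them)
  2-simplices (18): [1,2,3], [1,2,6], [1,3,8], [1,6,9], [1,7,8], [1,7,9], [2,3,5], [2,4,6], [2,4,7], [2,5,7], [3,4,8], [3,4,9], [3,5,9], [4,6,8], [4,7,9], [5,6,8], [5,6,9], [5,7,8]

giving chain groups C_0 ≅ Z^9, C_1 ≅ Z^27, C_2 ≅ Z^18.

∂_1: C_1 → C_0 sends each edge [p,q] (with p < q) to q − p.
As a 9×27 matrix over Z this has rank 8, with invariant factors (1,1,1,1,1,1,1,1).

Boundary ∂_2: C_2 → C_1 acts by ∂[p,q,r] = [q,r] − [p,r] + [p,q]. For instance
  ∂[1,7,8] = [7,8] − [1,8] + [1,7],
  ∂[1,2,6] = [2,6] − [1,6] + [1,2].
As a 27×18 matrix over Z this has rank 17, with invariant factors (1,1,1,1,1,1,1,1,1,1,1,1,1,1,1,1,1).

Computing H_k = (kernel of ∂_k) / (image of ∂_{k+1}):

  H_0: rank C_0 − rank ∂_1 = 9 − 8 = 1, and the invariant factors of ∂_1 are all 1, so H_0 = Z.
  H_1: rank ker ∂_1 − rank ∂_2 = (27 − 8) − 17 = 2, and the invariant factors of ∂_2 are all 1, so H_1 = Z^2.
  H_2: rank ker ∂_2 − rank ∂_3 = (18 − 17) − 0 = 1, and there is no ∂_3, so H_2 = Z.

As a check, the Euler characteristic is 9 − 27 + 18 = 0, which agrees with 1 − 2 + 1 = 0.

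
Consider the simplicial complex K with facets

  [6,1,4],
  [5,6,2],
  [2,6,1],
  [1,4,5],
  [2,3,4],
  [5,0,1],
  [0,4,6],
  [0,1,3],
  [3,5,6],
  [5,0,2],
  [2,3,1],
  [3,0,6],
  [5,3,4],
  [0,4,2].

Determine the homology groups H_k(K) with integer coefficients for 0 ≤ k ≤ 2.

H_0 = Z,  H_1 = Z^2,  H_2 = Z.

Fix the vertex order 0 < 1 < 2 < 3 < 4 < 5 < 6 and write every simplex with vertices in increasing order. Then dim K = 2 and the simplices of K are:

  0-simplices (7): [0], [1], [2], [3], [4], [5], [6]
  1-simplices (21): [0,1], [0,2], [0,3], [0,4], [0,5], [0,6], [1,2], [1,3], [1,4], [1,5], [1,6], [2,3], [2,4], [2,5], [2,6], [3,4], [3,5], [3,6], [4,5], [4,6], [5,6]
  2-simplices (14): [0,1,3], [0,1,5], [0,2,4], [0,2,5], [0,3,6], [0,4,6], [1,2,3], [1,2,6], [1,4,5], [1,4,6], [2,3,4], [2,5,6], [3,4,5], [3,5,6]

giving chain groups C_0 ≅ Z^7, C_1 ≅ Z^21, C_2 ≅ Z^14.

Boundary ∂_1: C_1 → C_0 maps an edge to its endpoints' difference, ∂[p,q] = q − p. For instance
  ∂[0,4] = [4] − [0].
The resulting 7×21 matrix has rank 6, and its Smith normal form has invariant factors (1,1,1,1,1,1).

∂_2: C_2 → C_1 maps a triangle to the signed sum of its edges. For instance
  ∂[1,2,3] = [2,3] − [1,3] + [1,2],
  ∂[0,3,6] = [3,6] − [0,6] + [0,3].
The 21×14 boundary matrix has rank 13 and Smith normal form diag(1,1,1,1,1,1,1,1,1,1,1,1,1).

Now H_k = ker ∂_k / im ∂_{k+1}, so:

  H_0: rank C_0 − rank ∂_1 = 7 − 6 = 1, and the invariant factors of ∂_1 are all 1, so H_0 ≅ Z.
  H_1: rank ker ∂_1 − rank ∂_2 = (21 − 6) − 13 = 2, and the invariant factors of ∂_2 are all 1, so H_1 ≅ Z^2.
  H_2: rank ker ∂_2 − rank ∂_3 = (14 − 13) − 0 = 1, and there is no ∂_3, so H_2 ≅ Z.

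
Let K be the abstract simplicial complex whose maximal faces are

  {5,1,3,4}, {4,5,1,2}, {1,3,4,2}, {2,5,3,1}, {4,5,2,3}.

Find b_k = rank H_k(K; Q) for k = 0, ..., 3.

We work with the vertex ordering 1 < 2 < 3 < 4 < 5. The simplices of K, each written with vertices in increasing order, are:

  0-simplices (5): [1], [2], [3], [4], [5]
  1-simplices (10): [1,2], [1,3], [1,4], [1,5], [2,3], [2,4], [2,5], [3,4], [3,5], [4,5]
  2-simplices (10): [1,2,3], [1,2,4], [1,2,5], [1,3,4], [1,3,5], [1,4,5], [2,3,4], [2,3,5], [2,4,5], [3,4,5]
  3-simplices (5): [1,2,3,4], [1,2,3,5], [1,2,4,5], [1,3,4,5], [2,3,4,5]

so the chain groups are C_0 ≅ Z^5, C_1 ≅ Z^10, C_2 ≅ Z^10, C_3 ≅ Z^5.

The boundary map ∂_1: C_1 → C_0 maps an edge to its endpoints' difference, ∂[p,q] = q − p.
The resulting 5×10 matrix has rank 4, and its Smith normal form has invariant factors (1,1,1,1).

∂_2: C_2 → C_1 sends each 2-simplex [p,q,r] to [q,r] − [p,r] + [p,q]. For instance
  ∂[1,3,4] = [3,4] − [1,4] + [1,3],
  ∂[2,3,4] = [3,4] − [2,4] + [2,3].
The resulting 10×10 matrix has rank 6, and its Smith normal form has invariant factors (1,1,1,1,1,1).

∂_3: C_3 → C_2 sends each 3-simplex σ to the alternating sum Σ_i (−1)^i (σ with its i-th vertex removed). For instance
  ∂[2,3,4,5] = [3,4,5] − [2,4,5] + [2,3,5] − [2,3,4],
  ∂[1,2,3,5] = [2,3,5] − [1,3,5] + [1,2,5] − [1,2,3].
This gives a 10×5 integer matrix of rank 4; reducing to Smith normal form yields diagonal entries (1,1,1,1).

Now H_k = ker ∂_k / im ∂_{k+1}, so:

  H_0: rank C_0 − rank ∂_1 = 5 − 4 = 1, and the invariant factors of ∂_1 are all 1, so H_0 = Z.
  H_1: rank ker ∂_1 − rank ∂_2 = (10 − 4) − 6 = 0, and the invariant factors of ∂_2 are all 1, so H_1 = 0.
  H_2: rank ker ∂_2 − rank ∂_3 = (10 − 6) − 4 = 0, and the invariant factors of ∂_3 are all 1, so H_2 = 0.
  H_3: rank ker ∂_3 − rank ∂_4 = (5 − 4) − 0 = 1, and there is no ∂_4, so H_3 = Z.

Hence the Betti numbers are b_0 = 1, b_1 = 0, b_2 = 0, b_3 = 1.

b_0 = 1, b_1 = 0, b_2 = 0, b_3 = 1.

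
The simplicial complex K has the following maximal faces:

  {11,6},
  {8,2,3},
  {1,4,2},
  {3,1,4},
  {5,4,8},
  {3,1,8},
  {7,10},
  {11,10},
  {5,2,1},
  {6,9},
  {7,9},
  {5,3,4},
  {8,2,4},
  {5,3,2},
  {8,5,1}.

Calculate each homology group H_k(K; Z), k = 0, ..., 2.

Order the vertices as 1 < 2 < 3 < 4 < 5 < 6 < 7 < 8 < 9 < 10 < 11. Listing each simplex with vertices in this order, K has dimension 2 with simplices:

  0-simplices (11): [1], [2], [3], [4], [5], [6], [7], [8], [9], [10], [11]
  1-simplices (20): [1,2], [1,3], [1,4], [1,5], [1,8], [2,3], [2,4], [2,5], [2,8], [3,4], [3,5], [3,8], [4,5], [4,8], [5,8], [6,9], [6,11], [7,9], [7,10], [10,11]
  2-simplices (10): [1,2,4], [1,2,5], [1,3,4], [1,3,8], [1,5,8], [2,3,5], [2,3,8], [2,4,8], [3,4,5], [4,5,8]

so the chain groups are C_0 ≅ Z^11, C_1 ≅ Z^20, C_2 ≅ Z^10.

The boundary map ∂_1: C_1 → C_0 sends each edge [p,q] (with p < q) to q − p. For instance
  ∂[3,5] = [5] − [3].
The resulting 11×20 matrix has rank 9, and its Smith normal form has invariant factors (1,1,1,1,1,1,1,1,1).

∂_2: C_2 → C_1 maps a triangle to the signed sum of its edges. For instance
  ∂[1,5,8] = [5,8] − [1,8] + [1,5],
  ∂[1,2,5] = [2,5] − [1,5] + [1,2].
The 20×10 boundary matrix has rank 10 and Smith normal form diag(1,1,1,1,1,1,1,1,1,2).

From H_k ≅ ker(∂_k) / im(∂_{k+1}) we obtain:

  H_0: rank C_0 − rank ∂_1 = 11 − 9 = 2, and the invariant factors of ∂_1 are all 1, so H_0 = Z^2.
  H_1: rank ker ∂_1 − rank ∂_2 = (20 − 9) − 10 = 1, and ∂_2 has invariant factor 2 > 1, so H_1 = Z ⊕ Z/2Z.
  H_2: rank ker ∂_2 − rank ∂_3 = (10 − 10) − 0 = 0, and there is no ∂_3, so H_2 = 0.

As a check, the Euler characteristic is 11 − 20 + 10 = 1, which agrees with 2 − 1 + 0 = 1.
(K is a triangulation of the disjoint union of the real projective plane RP^2 and the circle S^1.)

H_0 = Z^2,  H_1 = Z ⊕ Z/2Z,  H_2 = 0.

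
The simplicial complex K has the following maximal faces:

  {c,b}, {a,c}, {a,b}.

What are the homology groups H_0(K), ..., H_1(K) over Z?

K has 3 vertices, 3 edges.
rank ∂_0 = 0, rank ∂_1 = 2 ⇒ b_0 = 3 − 0 − 2 = 1; all invariant factors of ∂_1 are 1 so no torsion. So H_0 ≅ Z.
rank ∂_1 = 2, rank ∂_2 = 0 ⇒ b_1 = 3 − 2 − 0 = 1. So H_1 ≅ Z.

H_0 = Z,  H_1 = Z.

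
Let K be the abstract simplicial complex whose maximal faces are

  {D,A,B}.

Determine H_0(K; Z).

H_0 = Z.

We work with the vertex ordering A < B < D. The simplices of K, each written with vertices in increasing order, are:

  0-simplices (3): A, B, D
  1-simplices (3): AB, AD, BD
  2-simplices (1): ABD

Hence C_0 ≅ Z^3, C_1 ≅ Z^3, C_2 ≅ Z^1.

The boundary map ∂_1: C_1 → C_0 sends each edge [p,q] (with p < q) to q − p. For instance
  ∂AB = B − A.
As a 3×3 matrix over Z this has rank 2, with invariant factors (1,1).

The boundary map ∂_2: C_2 → C_1 sends each 2-simplex [p,q,r] to [q,r] − [p,r] + [p,q]. For instance
  ∂ABD = BD − AD + AB.
The resulting 3×1 matrix has rank 1, and its Smith normal form has invariant factors (1).

Now H_k = ker ∂_k / im ∂_{k+1}, so:

  H_0: rank C_0 − rank ∂_1 = 3 − 2 = 1, and the invariant factors of ∂_1 are all 1, so H_0 = Z.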